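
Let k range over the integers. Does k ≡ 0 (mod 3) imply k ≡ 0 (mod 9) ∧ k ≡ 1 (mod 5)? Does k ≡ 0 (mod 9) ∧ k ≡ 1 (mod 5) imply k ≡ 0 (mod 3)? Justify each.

[⇐] If k ≡ 0 (mod 9) and k ≡ 1 (mod 5), then by the Chinese remainder theorem k ≡ 36 (mod 45). Since 36 ≡ 0 (mod 3) and 3 ∣ 45, we get k ≡ 0 (mod 3).

[⇒] This fails: k = 0 gives 0 ≡ 0 (mod 3) but 0 ≡ 0 (mod 5), so the conjunction on the right does not hold.

(⇒) fails; (⇐) holds.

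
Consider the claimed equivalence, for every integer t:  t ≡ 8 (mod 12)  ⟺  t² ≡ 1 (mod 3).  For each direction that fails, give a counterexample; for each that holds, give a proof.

Only the forward direction holds.

(⇒) Suppose t ≡ 8 (mod 12). Then t² ≡ 8² = 64 (mod 12), and since 3 ∣ 12, also t² ≡ 1 (mod 3).

(⇐) This fails: take t = 1. Then 1² = 1 ≡ 1 (mod 3), yet 1 ≡ 1 (mod 12), not 8.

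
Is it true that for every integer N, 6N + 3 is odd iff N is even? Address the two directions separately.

(⇒) This fails: take N = 3. Then 6N + 3 = 21, which is odd, yet N = 3 is odd, not even.

(⇐) Suppose N is even. Since 6 is even, 6N is even for every N, so 6N + 3 has the same parity as 3, which is odd. Hence 6N + 3 is odd.

(⇒) fails; (⇐) holds.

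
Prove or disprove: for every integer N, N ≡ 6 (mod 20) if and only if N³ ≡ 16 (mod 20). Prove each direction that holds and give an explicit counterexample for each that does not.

The forward direction holds; the converse fails.

(⇐) This fails: take N = 16. Then 16³ = 4096 ≡ 16 (mod 20), yet 16 ≡ 16 (mod 20), not 6.

(⇒) Suppose N ≡ 6 (mod 20). Write N = 20j + 6. Then (20j + 6)³ = 8000j³ + 7200j² + 2160j + 216 = 20(400j³ + 360j² + 108j + 10) + 16, so N³ ≡ 16 (mod 20).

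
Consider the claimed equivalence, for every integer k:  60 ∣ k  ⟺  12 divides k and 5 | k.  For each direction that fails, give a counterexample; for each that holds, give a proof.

(⟹) If 60 ∣ k, write k = 60q. Since 60 = 5·12, k = 12·(5q), so 12 ∣ k; and since 60 = 12·5, k = 5·(12q), so 5 ∣ k.

(⟸) Suppose 12 ∣ k and 5 ∣ k. Any common multiple of 12 and 5 is a multiple of their lcm; here gcd(12, 5) = 1, so lcm(12, 5) = 12·5 = 60, so 60 ∣ k.

Both directions hold.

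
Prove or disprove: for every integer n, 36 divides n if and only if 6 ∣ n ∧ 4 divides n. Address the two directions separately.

Not equivalent: only (⇒) holds.

(→) If 36 ∣ n, write n = 36q. Since 36 = 6·6, n = 6·(6q), so 6 ∣ n; and since 36 = 9·4, n = 4·(9q), so 4 ∣ n.

(←) This fails: take n = 12. Both 6 ∣ 12 and 4 ∣ 12, yet 12 is not a multiple of 36 (since 12 = 0·36 + 12), so 36 ∤ 12.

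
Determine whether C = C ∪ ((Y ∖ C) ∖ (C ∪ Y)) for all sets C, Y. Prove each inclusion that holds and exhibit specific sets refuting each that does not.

Forward inclusion. Let x ∈ C. Then either x ∈ C and x ∉ Y; or x ∈ C ∩ Y. In each case x ∈ C ∪ ((Y ∖ C) ∖ (C ∪ Y)), so C ⊆ C ∪ ((Y ∖ C) ∖ (C ∪ Y)).

Reverse inclusion. Let x ∈ C ∪ ((Y ∖ C) ∖ (C ∪ Y)). Then either x ∈ C and x ∉ Y; or x ∈ C ∩ Y. In each case x ∈ C, so C ∪ ((Y ∖ C) ∖ (C ∪ Y)) ⊆ C.

Both inclusions hold.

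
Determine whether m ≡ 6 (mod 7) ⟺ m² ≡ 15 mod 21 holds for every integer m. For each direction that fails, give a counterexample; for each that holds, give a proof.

Both directions fail.

Forward direction. This fails: take m = 13. Then 13 ≡ 6 (mod 7), but 13² = 169 ≡ 1 (mod 21), not 15.

Converse. This fails: take m = 15. Then 15² = 225 ≡ 15 (mod 21), yet 15 ≡ 1 (mod 7), not 6.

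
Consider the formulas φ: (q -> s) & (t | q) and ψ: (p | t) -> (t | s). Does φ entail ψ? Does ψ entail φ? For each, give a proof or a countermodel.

Not equivalent: only (⇒) holds.

(→) Assume the antecedent. If s is true, (p | t) -> (t | s) reduces to true regardless of the other variables. If s is false, the antecedent forces (q = F, s = F, t = T, p = F) or (q = F, s = F, t = T, p = T), and (p | t) -> (t | s) holds there. Either way (p | t) -> (t | s) holds.

(←) This fails. Under q = F, s = F, t = F, p = F, the left side is false but the right side is true.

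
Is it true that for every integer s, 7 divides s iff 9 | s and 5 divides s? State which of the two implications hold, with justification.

Neither implication holds.

Forward direction. This fails: take s = 7. Certainly 7 ∣ 7, but 9 ∤ 7.

Converse. This fails: take s = 45. Both 9 ∣ 45 and 5 ∣ 45, yet 45 is not a multiple of 7 (since 45 = 6·7 + 3), so 7 ∤ 45.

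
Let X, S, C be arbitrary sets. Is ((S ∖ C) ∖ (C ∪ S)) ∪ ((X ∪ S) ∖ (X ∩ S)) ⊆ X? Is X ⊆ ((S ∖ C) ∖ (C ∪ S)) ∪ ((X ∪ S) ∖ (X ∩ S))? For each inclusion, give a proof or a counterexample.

Forward inclusion. This inclusion fails. Take X = ∅, S = {1}, C = ∅; then 1 ∈ ((S ∖ C) ∖ (C ∪ S)) ∪ ((X ∪ S) ∖ (X ∩ S)) but 1 ∉ X.

Reverse inclusion. This inclusion fails. Take X = {1}, S = {1}, C = ∅; then 1 ∈ X but 1 ∉ ((S ∖ C) ∖ (C ∪ S)) ∪ ((X ∪ S) ∖ (X ∩ S)).

Neither inclusion holds.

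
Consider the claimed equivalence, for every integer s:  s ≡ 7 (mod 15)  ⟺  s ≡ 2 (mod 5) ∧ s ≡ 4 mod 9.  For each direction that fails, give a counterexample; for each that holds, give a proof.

[⇒] This fails: s = 37 gives 37 ≡ 7 (mod 15) but 37 ≡ 1 (mod 9), so the conjunction on the right does not hold.

[⇐] Conversely, if s ≡ 2 (mod 5) and s ≡ 4 (mod 9), then by the Chinese remainder theorem s ≡ 22 (mod 45). Since 22 ≡ 7 (mod 15) and 15 ∣ 45, we get s ≡ 7 (mod 15).

The forward direction fails; the converse holds.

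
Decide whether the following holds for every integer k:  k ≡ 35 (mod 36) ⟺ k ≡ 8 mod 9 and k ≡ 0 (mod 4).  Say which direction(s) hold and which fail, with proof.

(⇒) fails and (⇐) fails.

(⇒) This fails: k = 35 gives 35 ≡ 35 (mod 36) but 35 ≡ 3 (mod 4), so the conjunction on the right does not hold.

(⇐) This fails: k = 8 satisfies both congruences on the right (8 ≡ 8 mod 9 and 8 ≡ 0 mod 4) yet 8 ≡ 8 (mod 36), not 35.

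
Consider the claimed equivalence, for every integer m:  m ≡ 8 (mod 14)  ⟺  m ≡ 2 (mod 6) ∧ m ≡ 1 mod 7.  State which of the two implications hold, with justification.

(⇒) fails; (⇐) holds.

[⇐] If m ≡ 2 (mod 6) and m ≡ 1 (mod 7), then by the Chinese remainder theorem m ≡ 8 (mod 42). Since 8 ≡ 8 (mod 14) and 14 ∣ 42, we get m ≡ 8 (mod 14).

[⇒] This fails: m = 36 gives 36 ≡ 8 (mod 14) but 36 ≡ 0 (mod 6), so the conjunction on the right does not hold.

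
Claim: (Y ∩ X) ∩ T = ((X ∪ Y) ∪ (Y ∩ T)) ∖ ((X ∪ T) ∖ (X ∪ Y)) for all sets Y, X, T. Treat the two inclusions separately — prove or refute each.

(⊆) holds; (⊇) fails.

(⊇) This inclusion fails. Take Y = {1}, X = ∅, T = ∅; then 1 ∈ ((X ∪ Y) ∪ (Y ∩ T)) ∖ ((X ∪ T) ∖ (X ∪ Y)) but 1 ∉ (Y ∩ X) ∩ T.

(⊆) Let x ∈ (Y ∩ X) ∩ T. Then x ∈ Y ∩ X ∩ T, from which x ∈ ((X ∪ Y) ∪ (Y ∩ T)) ∖ ((X ∪ T) ∖ (X ∪ Y)).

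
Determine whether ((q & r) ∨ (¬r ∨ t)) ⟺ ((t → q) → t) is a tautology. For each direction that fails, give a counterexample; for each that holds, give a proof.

(⟸) Assume the antecedent. If r is true, the antecedent forces (r = T, q = F, t = T) or (r = T, q = T, t = T), and (q & r) ∨ (¬r ∨ t) holds there. If r is false, (q & r) ∨ (¬r ∨ t) reduces to true regardless of the other variables. Either way (q & r) ∨ (¬r ∨ t) holds.

(⟹) This fails. Under r = F, q = F, t = F, the left side is true but the right side is false.

(⇒) fails; (⇐) holds.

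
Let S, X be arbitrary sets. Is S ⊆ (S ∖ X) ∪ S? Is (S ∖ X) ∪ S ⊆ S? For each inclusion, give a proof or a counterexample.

Reverse inclusion. Let x ∈ (S ∖ X) ∪ S. Then either x ∈ S and x ∉ X; or x ∈ S ∩ X. In each case x ∈ S, so (S ∖ X) ∪ S ⊆ S.

Forward inclusion. Let x ∈ S. Then either x ∈ S and x ∉ X; or x ∈ S ∩ X. In each case x ∈ (S ∖ X) ∪ S, so S ⊆ (S ∖ X) ∪ S.

The two sets are equal.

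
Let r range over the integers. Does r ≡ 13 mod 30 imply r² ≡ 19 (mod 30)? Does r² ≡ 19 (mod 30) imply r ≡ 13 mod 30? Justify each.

(⇒) holds; (⇐) fails.

Converse. This fails: take r = 7. Then 7² = 49 ≡ 19 (mod 30), yet 7 ≡ 7 (mod 30), not 13.

Forward direction. Suppose r ≡ 13 mod 30. Write r = 30j + 13. Then (30j + 13)² = 900j² + 780j + 169 = 30(30j² + 26j + 5) + 19, so r² ≡ 19 (mod 30).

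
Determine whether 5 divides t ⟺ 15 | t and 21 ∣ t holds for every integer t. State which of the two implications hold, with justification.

Converse. Suppose 15 ∣ t and 21 ∣ t. Any common multiple of 15 and 21 is a multiple of their lcm; here lcm(15, 21) = 15·21/gcd(15, 21) = 315/3 = 105, so 105 ∣ t. Since 5 ∣ 105, it follows that 5 ∣ t.

Forward direction. This fails: take t = 5. Certainly 5 ∣ 5, but 15 ∤ 5.

Only the converse holds.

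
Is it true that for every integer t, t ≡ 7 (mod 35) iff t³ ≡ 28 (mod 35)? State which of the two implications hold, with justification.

(←) Suppose t³ ≡ 28 (mod 35). The only residue r in {0, …, 34} with r³ ≡ 28 (mod 35) is r = 7, so t ≡ 7 (mod 35).

(→) Suppose t ≡ 7 (mod 35). Write t = 35j + 7. Then (35j + 7)³ = 42875j³ + 25725j² + 5145j + 343 = 35(1225j³ + 735j² + 147j + 9) + 28, so t³ ≡ 28 (mod 35).

Both directions hold.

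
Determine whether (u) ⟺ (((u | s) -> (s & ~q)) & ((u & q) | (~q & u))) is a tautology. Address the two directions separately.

Forward direction. This fails. Under q = F, s = F, u = T, the left side is true but the right side is false.

Converse. Assume the antecedent. If q is true, the antecedent cannot hold. If q is false, the antecedent forces (q = F, s = T, u = T), and u holds there. Either way u holds.

Not equivalent: only (⇐) holds.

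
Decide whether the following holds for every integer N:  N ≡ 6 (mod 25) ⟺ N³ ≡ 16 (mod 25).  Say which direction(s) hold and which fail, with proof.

[⇐] Suppose N³ ≡ 16 (mod 25). The only residue r in {0, …, 24} with r³ ≡ 16 (mod 25) is r = 6, so N ≡ 6 (mod 25).

[⇒] Suppose N ≡ 6 (mod 25). Write N = 25j + 6. Then (25j + 6)³ = 15625j³ + 11250j² + 2700j + 216 = 25(625j³ + 450j² + 108j + 8) + 16, so N³ ≡ 16 (mod 25).

The biconditional holds.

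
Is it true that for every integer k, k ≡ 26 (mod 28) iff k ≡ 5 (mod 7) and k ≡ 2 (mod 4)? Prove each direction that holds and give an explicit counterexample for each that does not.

Equivalent; both directions hold.

(←) If k ≡ 5 (mod 7) and k ≡ 2 (mod 4), then by the Chinese remainder theorem k ≡ 26 (mod 28). This is exactly k ≡ 26 (mod 28).

(→) Suppose k ≡ 26 (mod 28); write k = 28j + 26. Since 7 ∣ 28, reducing mod 7 gives k ≡ 26 ≡ 5 (mod 7); since 4 ∣ 28, reducing mod 4 gives k ≡ 26 ≡ 2 (mod 4).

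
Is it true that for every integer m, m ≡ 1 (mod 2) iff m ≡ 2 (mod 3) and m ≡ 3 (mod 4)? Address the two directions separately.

(⇐) If m ≡ 2 (mod 3) and m ≡ 3 (mod 4), then by the Chinese remainder theorem m ≡ 11 (mod 12). Since 11 ≡ 1 (mod 2) and 2 ∣ 12, we get m ≡ 1 (mod 2).

(⇒) This fails: m = 1 gives 1 ≡ 1 (mod 2) but 1 ≡ 1 (mod 3), so the conjunction on the right does not hold.

Not equivalent: only (⇐) holds.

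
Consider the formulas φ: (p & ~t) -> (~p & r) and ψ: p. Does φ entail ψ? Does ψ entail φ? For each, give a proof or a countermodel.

Neither direction holds.

(→) This fails. Under t = F, p = F, r = F, the left side is true but the right side is false.

(←) This fails. Under t = F, p = T, r = F, the left side is false but the right side is true.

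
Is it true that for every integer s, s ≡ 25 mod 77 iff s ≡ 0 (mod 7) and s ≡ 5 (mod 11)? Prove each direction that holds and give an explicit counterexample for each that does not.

Neither implication holds.

(⟹) This fails: s = 25 gives 25 ≡ 25 (mod 77) but 25 ≡ 4 (mod 7), so the conjunction on the right does not hold.

(⟸) This fails: s = 49 satisfies both congruences on the right (49 ≡ 0 mod 7 and 49 ≡ 5 mod 11) yet 49 ≡ 49 (mod 77), not 25.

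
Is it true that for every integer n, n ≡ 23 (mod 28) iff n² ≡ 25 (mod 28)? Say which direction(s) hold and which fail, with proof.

The forward direction holds; the converse fails.

(⟹) Suppose n ≡ 23 (mod 28). Write n = 28j + 23. Then (28j + 23)² = 784j² + 1288j + 529 = 28(28j² + 46j + 18) + 25, so n² ≡ 25 (mod 28).

(⟸) This fails: take n = 5. Then 5² = 25 ≡ 25 (mod 28), yet 5 ≡ 5 (mod 28), not 23.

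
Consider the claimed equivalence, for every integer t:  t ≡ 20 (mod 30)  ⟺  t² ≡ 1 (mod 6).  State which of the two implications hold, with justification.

(⇒) fails and (⇐) fails.

(⇒) This fails: take t = 20. Then 20 ≡ 20 (mod 30), but 20² = 400 ≡ 4 (mod 6), not 1.

(⇐) This fails: take t = 1. Then 1² = 1 ≡ 1 (mod 6), yet 1 ≡ 1 (mod 30), not 20.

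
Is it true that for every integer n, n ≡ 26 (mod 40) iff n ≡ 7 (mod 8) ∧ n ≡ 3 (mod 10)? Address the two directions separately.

(⇒) fails and (⇐) fails.

(⟹) This fails: n = 26 gives 26 ≡ 26 (mod 40) but 26 ≡ 2 (mod 8), so the conjunction on the right does not hold.

(⟸) This fails: n = 23 satisfies both congruences on the right (23 ≡ 7 mod 8 and 23 ≡ 3 mod 10) yet 23 ≡ 23 (mod 40), not 26.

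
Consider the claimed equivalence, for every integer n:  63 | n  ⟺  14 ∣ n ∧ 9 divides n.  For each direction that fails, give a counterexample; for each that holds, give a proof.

(⇒) fails; (⇐) holds.

(⇒) This fails: take n = 63. Certainly 63 ∣ 63, but 14 ∤ 63.

(⇐) Suppose 14 ∣ n and 9 ∣ n. Any common multiple of 14 and 9 is a multiple of their lcm; here gcd(14, 9) = 1, so lcm(14, 9) = 14·9 = 126, so 126 ∣ n. Since 63 ∣ 126, it follows that 63 ∣ n.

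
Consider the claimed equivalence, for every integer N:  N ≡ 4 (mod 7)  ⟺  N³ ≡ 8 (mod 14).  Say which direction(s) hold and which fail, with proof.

Both directions fail.

[⇒] This fails: take N = 11. Then 11 ≡ 4 (mod 7), but 11³ = 1331 ≡ 1 (mod 14), not 8.

[⇐] This fails: take N = 2. Then 2³ = 8 ≡ 8 (mod 14), yet 2 ≡ 2 (mod 7), not 4.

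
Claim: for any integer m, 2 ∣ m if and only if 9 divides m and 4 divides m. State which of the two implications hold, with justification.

Only the converse holds.

(→) This fails: take m = 2. Certainly 2 ∣ 2, but 9 ∤ 2.

(←) Suppose 9 ∣ m and 4 ∣ m. Any common multiple of 9 and 4 is a multiple of their lcm; here gcd(9, 4) = 1, so lcm(9, 4) = 9·4 = 36, so 36 ∣ m. Since 2 ∣ 36, it follows that 2 ∣ m.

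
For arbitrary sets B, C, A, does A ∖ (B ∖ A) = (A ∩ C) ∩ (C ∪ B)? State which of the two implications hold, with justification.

The sets are not equal: only the reverse inclusion holds.

(⊇) Let x ∈ (A ∩ C) ∩ (C ∪ B). Then either x ∈ C ∩ A and x ∉ B; or x ∈ B ∩ C ∩ A. In each case x ∈ A ∖ (B ∖ A), so (A ∩ C) ∩ (C ∪ B) ⊆ A ∖ (B ∖ A).

(⊆) This inclusion fails. Take B = ∅, C = ∅, A = {1}; then 1 ∈ A ∖ (B ∖ A) but 1 ∉ (A ∩ C) ∩ (C ∪ B).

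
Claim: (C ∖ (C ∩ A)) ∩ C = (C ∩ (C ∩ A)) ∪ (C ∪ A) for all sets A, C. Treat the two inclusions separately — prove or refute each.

(⊆) Let x ∈ (C ∖ (C ∩ A)) ∩ C. Then x ∈ C and x ∉ A, from which x ∈ (C ∩ (C ∩ A)) ∪ (C ∪ A).

(⊇) This inclusion fails. Take A = {1}, C = ∅; then 1 ∈ (C ∩ (C ∩ A)) ∪ (C ∪ A) but 1 ∉ (C ∖ (C ∩ A)) ∩ C.

(⊆) holds; (⊇) fails.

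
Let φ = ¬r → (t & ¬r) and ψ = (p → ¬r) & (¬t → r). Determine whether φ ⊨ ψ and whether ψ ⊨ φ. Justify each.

The forward direction fails; the converse holds.

(⇒) This fails. Under t = F, p = T, r = T, the left side is true but the right side is false.

(⇐) Assume the antecedent. If t is true, ¬r → (t & ¬r) reduces to true regardless of the other variables. If t is false, the antecedent forces (t = F, p = F, r = T), and ¬r → (t & ¬r) holds there. Either way ¬r → (t & ¬r) holds.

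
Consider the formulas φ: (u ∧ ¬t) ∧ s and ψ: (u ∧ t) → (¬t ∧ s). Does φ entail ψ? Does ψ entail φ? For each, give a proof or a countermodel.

Not equivalent: only (⇒) holds.

[⇒] Assume the antecedent. If t is true, the antecedent cannot hold. If t is false, (u ∧ t) → (¬t ∧ s) reduces to true regardless of the other variables. Either way (u ∧ t) → (¬t ∧ s) holds.

[⇐] This fails. Under t = F, u = F, s = F, the left side is false but the right side is true.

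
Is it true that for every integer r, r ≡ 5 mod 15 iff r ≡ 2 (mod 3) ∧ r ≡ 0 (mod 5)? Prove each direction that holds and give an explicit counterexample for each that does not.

Forward direction. Suppose r ≡ 5 (mod 15); write r = 15j + 5. Since 3 ∣ 15, reducing mod 3 gives r ≡ 5 ≡ 2 (mod 3); since 5 ∣ 15, reducing mod 5 gives r ≡ 5 ≡ 0 (mod 5).

Converse. If r ≡ 2 (mod 3) and r ≡ 0 (mod 5), then by the Chinese remainder theorem r ≡ 5 (mod 15). This is exactly r ≡ 5 (mod 15).

Both implications hold.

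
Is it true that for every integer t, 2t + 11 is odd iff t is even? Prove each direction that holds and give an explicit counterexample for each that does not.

(⇒) fails; (⇐) holds.

Converse. Suppose t is even. Since 2 is even, 2t is even for every t, so 2t + 11 has the same parity as 11, which is odd. Hence 2t + 11 is odd.

Forward direction. This fails: take t = 1. Then 2t + 11 = 13, which is odd, yet t = 1 is odd, not even.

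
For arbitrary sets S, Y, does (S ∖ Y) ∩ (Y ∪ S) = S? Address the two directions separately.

Forward inclusion. Let x ∈ (S ∖ Y) ∩ (Y ∪ S). Then x ∈ S and x ∉ Y, from which x ∈ S.

Reverse inclusion. This inclusion fails. Take S = {1}, Y = {1}; then 1 ∈ S but 1 ∉ (S ∖ Y) ∩ (Y ∪ S).

The sets are not equal: only the forward inclusion holds.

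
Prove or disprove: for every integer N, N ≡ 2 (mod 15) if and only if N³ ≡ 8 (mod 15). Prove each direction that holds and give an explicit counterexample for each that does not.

(⇒) Suppose N ≡ 2 (mod 15). Write N = 15j + 2. Then (15j + 2)³ = 3375j³ + 1350j² + 180j + 8 = 15(225j³ + 90j² + 12j) + 8, so N³ ≡ 8 (mod 15).

(⇐) Conversely, suppose N³ ≡ 8 (mod 15). The only residue r in {0, …, 14} with r³ ≡ 8 (mod 15) is r = 2, so N ≡ 2 (mod 15).

Both implications hold.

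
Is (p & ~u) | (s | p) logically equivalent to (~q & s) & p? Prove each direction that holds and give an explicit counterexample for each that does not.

Not equivalent: only (⇐) holds.

Forward direction. This fails. Under p = T, s = F, q = F, u = F, the left side is true but the right side is false.

Converse. Assume the antecedent. If p is true, (p & ~u) | (s | p) reduces to true regardless of the other variables. If p is false, the antecedent cannot hold. Either way (p & ~u) | (s | p) holds.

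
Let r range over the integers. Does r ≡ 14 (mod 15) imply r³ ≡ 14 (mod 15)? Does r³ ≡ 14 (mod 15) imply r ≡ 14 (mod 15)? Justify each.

The biconditional holds.

(→) Suppose r ≡ 14 (mod 15). Write r = 15j + 14. Then (15j + 14)³ = 3375j³ + 9450j² + 8820j + 2744 = 15(225j³ + 630j² + 588j + 182) + 14, so r³ ≡ 14 (mod 15).

(←) Conversely, suppose r³ ≡ 14 (mod 15). The only residue r in {0, …, 14} with r³ ≡ 14 (mod 15) is r = 14, so r ≡ 14 (mod 15).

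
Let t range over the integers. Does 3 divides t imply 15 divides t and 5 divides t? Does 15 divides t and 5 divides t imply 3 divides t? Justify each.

(⇒) fails; (⇐) holds.

[⇒] This fails: take t = 3. Certainly 3 ∣ 3, but 15 ∤ 3.

[⇐] Suppose 15 ∣ t and 5 ∣ t. Any common multiple of 15 and 5 is a multiple of their lcm; here lcm(15, 5) = 15·5/gcd(15, 5) = 75/5 = 15, so 15 ∣ t. Since 3 ∣ 15, it follows that 3 ∣ t.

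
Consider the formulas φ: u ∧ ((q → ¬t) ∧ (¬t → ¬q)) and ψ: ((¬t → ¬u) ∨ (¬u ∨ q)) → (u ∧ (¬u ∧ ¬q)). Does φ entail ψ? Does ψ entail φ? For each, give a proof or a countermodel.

[⇒] This fails. Under u = T, t = T, q = F, the left side is true but the right side is false.

[⇐] Assume the antecedent. If u is true, the antecedent forces (u = T, t = F, q = F), and u ∧ ((q → ¬t) ∧ (¬t → ¬q)) holds there. If u is false, the antecedent cannot hold. Either way u ∧ ((q → ¬t) ∧ (¬t → ¬q)) holds.

Not equivalent: only (⇐) holds.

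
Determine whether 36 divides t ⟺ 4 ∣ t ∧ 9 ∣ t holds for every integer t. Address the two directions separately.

Both implications hold.

(⟹) If 36 ∣ t, write t = 36q. Since 36 = 9·4, t = 4·(9q), so 4 ∣ t; and since 36 = 4·9, t = 9·(4q), so 9 ∣ t.

(⟸) Suppose 4 ∣ t and 9 ∣ t. Any common multiple of 4 and 9 is a multiple of their lcm; here gcd(4, 9) = 1, so lcm(4, 9) = 4·9 = 36, so 36 ∣ t.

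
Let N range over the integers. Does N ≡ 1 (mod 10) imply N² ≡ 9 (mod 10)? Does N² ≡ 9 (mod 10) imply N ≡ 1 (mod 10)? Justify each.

(⇒) This fails: take N = 1. Then 1 ≡ 1 (mod 10), but 1² = 1 ≡ 1 (mod 10), not 9.

(⇐) This fails: take N = 3. Then 3² = 9 ≡ 9 (mod 10), yet 3 ≡ 3 (mod 10), not 1.

Neither implication holds.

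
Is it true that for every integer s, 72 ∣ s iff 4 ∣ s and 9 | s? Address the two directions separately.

[⇐] This fails: take s = 36. Both 4 ∣ 36 and 9 ∣ 36, yet 36 is not a multiple of 72 (since 36 = 0·72 + 36), so 72 ∤ 36.

[⇒] If 72 ∣ s, write s = 72q. Since 72 = 18·4, s = 4·(18q), so 4 ∣ s; and since 72 = 8·9, s = 9·(8q), so 9 ∣ s.

(⇒) holds; (⇐) fails.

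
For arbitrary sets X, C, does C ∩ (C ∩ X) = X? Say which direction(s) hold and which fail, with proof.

(⊆) Let x ∈ C ∩ (C ∩ X). Then x ∈ X ∩ C, from which x ∈ X.

(⊇) This inclusion fails. Take X = {1}, C = ∅; then 1 ∈ X but 1 ∉ C ∩ (C ∩ X).

(⊆) holds; (⊇) fails.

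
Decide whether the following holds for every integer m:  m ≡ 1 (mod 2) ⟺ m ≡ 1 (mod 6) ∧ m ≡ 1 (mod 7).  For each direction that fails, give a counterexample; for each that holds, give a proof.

(→) This fails: m = 3 gives 3 ≡ 1 (mod 2) but 3 ≡ 3 (mod 6), so the conjunction on the right does not hold.

(←) Conversely, if m ≡ 1 (mod 6) and m ≡ 1 (mod 7), then by the Chinese remainder theorem m ≡ 1 (mod 42). Since 1 ≡ 1 (mod 2) and 2 ∣ 42, we get m ≡ 1 (mod 2).

Only the converse holds.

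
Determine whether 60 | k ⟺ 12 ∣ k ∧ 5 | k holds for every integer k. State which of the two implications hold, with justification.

Forward direction. If 60 ∣ k, write k = 60q. Since 60 = 5·12, k = 12·(5q), so 12 ∣ k; and since 60 = 12·5, k = 5·(12q), so 5 ∣ k.

Converse. Suppose 12 ∣ k and 5 ∣ k. Any common multiple of 12 and 5 is a multiple of their lcm; here gcd(12, 5) = 1, so lcm(12, 5) = 12·5 = 60, so 60 ∣ k.

The biconditional holds.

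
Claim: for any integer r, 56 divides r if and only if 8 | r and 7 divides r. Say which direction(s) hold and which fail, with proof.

[⇒] If 56 ∣ r, write r = 56q. Since 56 = 7·8, r = 8·(7q), so 8 ∣ r; and since 56 = 8·7, r = 7·(8q), so 7 ∣ r.

[⇐] Suppose 8 ∣ r and 7 ∣ r. Any common multiple of 8 and 7 is a multiple of their lcm; here gcd(8, 7) = 1, so lcm(8, 7) = 8·7 = 56, so 56 ∣ r.

Both implications hold.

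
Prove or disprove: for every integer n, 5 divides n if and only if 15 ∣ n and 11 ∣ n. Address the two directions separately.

(⇒) fails; (⇐) holds.

(→) This fails: take n = 5. Certainly 5 ∣ 5, but 15 ∤ 5.

(←) Suppose 15 ∣ n and 11 ∣ n. Any common multiple of 15 and 11 is a multiple of their lcm; here gcd(15, 11) = 1, so lcm(15, 11) = 15·11 = 165, so 165 ∣ n. Since 5 ∣ 165, it follows that 5 ∣ n.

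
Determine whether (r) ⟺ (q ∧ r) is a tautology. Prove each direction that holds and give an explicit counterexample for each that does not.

Only the reverse direction holds.

(⇒) This fails. Under r = T, q = F, the left side is true but the right side is false.

(⇐) Assume the antecedent. If r is true, r reduces to true regardless of the other variables. If r is false, the antecedent cannot hold. Either way r holds.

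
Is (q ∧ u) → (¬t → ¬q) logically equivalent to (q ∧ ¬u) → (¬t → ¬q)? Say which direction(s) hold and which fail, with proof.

(→) This fails. Under q = T, u = F, t = F, the left side is true but the right side is false.

(←) This fails. Under q = T, u = T, t = F, the left side is false but the right side is true.

Neither direction holds.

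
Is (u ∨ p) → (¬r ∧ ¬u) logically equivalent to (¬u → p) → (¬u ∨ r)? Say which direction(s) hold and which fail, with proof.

[⇒] Assume the antecedent. If p is true, the antecedent forces (p = T, u = F, r = F), and (¬u → p) → (¬u ∨ r) holds there. If p is false, the antecedent forces (p = F, u = F, r = F) or (p = F, u = F, r = T), and (¬u → p) → (¬u ∨ r) holds there. Either way (¬u → p) → (¬u ∨ r) holds.

[⇐] This fails. Under p = T, u = F, r = T, the left side is false but the right side is true.

(⇒) holds; (⇐) fails.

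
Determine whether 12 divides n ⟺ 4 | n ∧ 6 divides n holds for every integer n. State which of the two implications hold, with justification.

Both directions hold.

[⇒] If 12 ∣ n, write n = 12q. Since 12 = 3·4, n = 4·(3q), so 4 ∣ n; and since 12 = 2·6, n = 6·(2q), so 6 ∣ n.

[⇐] Suppose 4 ∣ n and 6 ∣ n. Any common multiple of 4 and 6 is a multiple of their lcm; here lcm(4, 6) = 4·6/gcd(4, 6) = 24/2 = 12, so 12 ∣ n.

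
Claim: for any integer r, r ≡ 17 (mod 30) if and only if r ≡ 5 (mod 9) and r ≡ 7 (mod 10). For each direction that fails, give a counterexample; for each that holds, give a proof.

Only the reverse direction holds.

(⟹) This fails: r = 17 gives 17 ≡ 17 (mod 30) but 17 ≡ 8 (mod 9), so the conjunction on the right does not hold.

(⟸) Conversely, if r ≡ 5 (mod 9) and r ≡ 7 (mod 10), then by the Chinese remainder theorem r ≡ 77 (mod 90). Since 77 ≡ 17 (mod 30) and 30 ∣ 90, we get r ≡ 17 (mod 30).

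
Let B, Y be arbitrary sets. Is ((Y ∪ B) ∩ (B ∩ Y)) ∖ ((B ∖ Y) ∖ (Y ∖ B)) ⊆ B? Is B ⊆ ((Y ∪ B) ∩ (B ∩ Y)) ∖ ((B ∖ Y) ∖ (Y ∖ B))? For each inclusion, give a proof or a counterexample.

(⊆) holds; (⊇) fails.

(⟹) Let x ∈ ((Y ∪ B) ∩ (B ∩ Y)) ∖ ((B ∖ Y) ∖ (Y ∖ B)). Then x ∈ B ∩ Y, from which x ∈ B.

(⟸) This inclusion fails. Take B = {1}, Y = ∅; then 1 ∈ B but 1 ∉ ((Y ∪ B) ∩ (B ∩ Y)) ∖ ((B ∖ Y) ∖ (Y ∖ B)).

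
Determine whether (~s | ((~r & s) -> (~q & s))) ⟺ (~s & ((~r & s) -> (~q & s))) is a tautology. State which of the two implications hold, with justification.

Forward direction. This fails. Under r = F, s = T, q = F, the left side is true but the right side is false.

Converse. Assume the antecedent. If r is true, ~s | ((~r & s) -> (~q & s)) reduces to true regardless of the other variables. If r is false, the antecedent forces (r = F, s = F, q = F) or (r = F, s = F, q = T), and ~s | ((~r & s) -> (~q & s)) holds there. Either way ~s | ((~r & s) -> (~q & s)) holds.

(⇒) fails; (⇐) holds.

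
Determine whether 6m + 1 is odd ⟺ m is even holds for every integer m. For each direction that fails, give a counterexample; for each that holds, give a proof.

(⟸) Suppose m is even. Since 6 is even, 6m is even for every m, so 6m + 1 has the same parity as 1, which is odd. Hence 6m + 1 is odd.

(⟹) This fails: take m = 5. Then 6m + 1 = 31, which is odd, yet m = 5 is odd, not even.

Only the converse holds.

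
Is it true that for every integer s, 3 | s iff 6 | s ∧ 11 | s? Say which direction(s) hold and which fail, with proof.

Only the reverse direction holds.

[⇒] This fails: take s = 3. Certainly 3 ∣ 3, but 6 ∤ 3.

[⇐] Suppose 6 ∣ s and 11 ∣ s. Any common multiple of 6 and 11 is a multiple of their lcm; here gcd(6, 11) = 1, so lcm(6, 11) = 6·11 = 66, so 66 ∣ s. Since 3 ∣ 66, it follows that 3 ∣ s.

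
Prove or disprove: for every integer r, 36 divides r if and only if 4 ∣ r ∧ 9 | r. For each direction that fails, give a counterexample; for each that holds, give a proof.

(⇒) If 36 ∣ r, write r = 36q. Since 36 = 9·4, r = 4·(9q), so 4 ∣ r; and since 36 = 4·9, r = 9·(4q), so 9 ∣ r.

(⇐) Suppose 4 ∣ r and 9 ∣ r. Any common multiple of 4 and 9 is a multiple of their lcm; here gcd(4, 9) = 1, so lcm(4, 9) = 4·9 = 36, so 36 ∣ r.

Both implications hold.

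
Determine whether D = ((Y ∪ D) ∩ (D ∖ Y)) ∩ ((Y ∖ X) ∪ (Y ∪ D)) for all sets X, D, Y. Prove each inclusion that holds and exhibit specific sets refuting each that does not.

The sets are not equal: only the reverse inclusion holds.

(⟹) This inclusion fails. Take X = ∅, D = {1}, Y = {1}; then 1 ∈ D but 1 ∉ ((Y ∪ D) ∩ (D ∖ Y)) ∩ ((Y ∖ X) ∪ (Y ∪ D)).

(⟸) Let x ∈ ((Y ∪ D) ∩ (D ∖ Y)) ∩ ((Y ∖ X) ∪ (Y ∪ D)). Then either x ∈ D and x ∉ X, Y; or x ∈ X ∩ D and x ∉ Y. In each case x ∈ D, so ((Y ∪ D) ∩ (D ∖ Y)) ∩ ((Y ∖ X) ∪ (Y ∪ D)) ⊆ D.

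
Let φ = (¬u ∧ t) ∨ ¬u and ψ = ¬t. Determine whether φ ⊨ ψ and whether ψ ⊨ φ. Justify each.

[⇒] This fails. Under u = F, t = T, the left side is true but the right side is false.

[⇐] This fails. Under u = T, t = F, the left side is false but the right side is true.

(⇒) fails and (⇐) fails.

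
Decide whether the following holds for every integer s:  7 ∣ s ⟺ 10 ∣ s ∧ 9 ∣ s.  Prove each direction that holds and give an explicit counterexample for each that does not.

[⇒] This fails: take s = 7. Certainly 7 ∣ 7, but 10 ∤ 7.

[⇐] This fails: take s = 90. Both 10 ∣ 90 and 9 ∣ 90, yet 90 is not a multiple of 7 (since 90 = 12·7 + 6), so 7 ∤ 90.

Neither implication holds.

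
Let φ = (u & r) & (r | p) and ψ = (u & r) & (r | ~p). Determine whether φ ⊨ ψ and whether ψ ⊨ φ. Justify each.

Equivalent; both directions hold.

(⟹) Assume the antecedent. If u is true, the antecedent forces (u = T, p = F, r = T) or (u = T, p = T, r = T), and (u & r) & (r | ~p) holds there. If u is false, the antecedent cannot hold. Either way (u & r) & (r | ~p) holds.

(⟸) Assume the antecedent. If u is true, the antecedent forces (u = T, p = F, r = T) or (u = T, p = T, r = T), and (u & r) & (r | p) holds there. If u is false, the antecedent cannot hold. Either way (u & r) & (r | p) holds.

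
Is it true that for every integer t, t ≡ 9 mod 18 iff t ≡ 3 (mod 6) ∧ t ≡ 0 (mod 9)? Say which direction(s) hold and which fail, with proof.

(⟹) Suppose t ≡ 9 (mod 18); write t = 18j + 9. Since 6 ∣ 18, reducing mod 6 gives t ≡ 9 ≡ 3 (mod 6); since 9 ∣ 18, reducing mod 9 gives t ≡ 9 ≡ 0 (mod 9).

(⟸) Conversely, if t ≡ 3 (mod 6) and t ≡ 0 (mod 9), then by the Chinese remainder theorem t ≡ 9 (mod 18). This is exactly t ≡ 9 (mod 18).

Both implications hold.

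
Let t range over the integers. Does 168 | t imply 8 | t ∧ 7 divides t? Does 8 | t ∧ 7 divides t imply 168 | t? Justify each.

Not equivalent: only (⇒) holds.

(⟹) If 168 ∣ t, write t = 168q. Since 168 = 21·8, t = 8·(21q), so 8 ∣ t; and since 168 = 24·7, t = 7·(24q), so 7 ∣ t.

(⟸) This fails: take t = 56. Both 8 ∣ 56 and 7 ∣ 56, yet 56 is not a multiple of 168 (since 56 = 0·168 + 56), so 168 ∤ 56.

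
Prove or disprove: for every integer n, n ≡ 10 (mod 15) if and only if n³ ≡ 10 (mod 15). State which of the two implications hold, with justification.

(⟸) Suppose n³ ≡ 10 (mod 15). The only residue r in {0, …, 14} with r³ ≡ 10 (mod 15) is r = 10, so n ≡ 10 (mod 15).

(⟹) Suppose n ≡ 10 (mod 15). Write n = 15j + 10. Then (15j + 10)³ = 3375j³ + 6750j² + 4500j + 1000 = 15(225j³ + 450j² + 300j + 66) + 10, so n³ ≡ 10 (mod 15).

Both directions hold; the statement is true.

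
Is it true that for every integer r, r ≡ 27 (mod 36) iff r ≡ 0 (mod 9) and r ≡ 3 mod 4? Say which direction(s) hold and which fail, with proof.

[⇒] Suppose r ≡ 27 (mod 36); write r = 36j + 27. Since 9 ∣ 36, reducing mod 9 gives r ≡ 27 ≡ 0 (mod 9); since 4 ∣ 36, reducing mod 4 gives r ≡ 27 ≡ 3 (mod 4).

[⇐] Conversely, if r ≡ 0 (mod 9) and r ≡ 3 (mod 4), then by the Chinese remainder theorem r ≡ 27 (mod 36). This is exactly r ≡ 27 (mod 36).

Both implications hold.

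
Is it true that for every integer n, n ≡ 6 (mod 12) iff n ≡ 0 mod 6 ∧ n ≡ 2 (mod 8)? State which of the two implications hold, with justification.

The forward direction fails; the converse holds.

Converse. If n ≡ 0 (mod 6) and n ≡ 2 (mod 8), then by the Chinese remainder theorem n ≡ 18 (mod 24). Since 18 ≡ 6 (mod 12) and 12 ∣ 24, we get n ≡ 6 (mod 12).

Forward direction. This fails: n = 6 gives 6 ≡ 6 (mod 12) but 6 ≡ 6 (mod 8), so the conjunction on the right does not hold.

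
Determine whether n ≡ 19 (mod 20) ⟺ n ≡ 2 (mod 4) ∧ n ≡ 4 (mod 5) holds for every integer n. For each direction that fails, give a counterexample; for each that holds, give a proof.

[⇒] This fails: n = 19 gives 19 ≡ 19 (mod 20) but 19 ≡ 3 (mod 4), so the conjunction on the right does not hold.

[⇐] This fails: n = 14 satisfies both congruences on the right (14 ≡ 2 mod 4 and 14 ≡ 4 mod 5) yet 14 ≡ 14 (mod 20), not 19.

Neither direction holds.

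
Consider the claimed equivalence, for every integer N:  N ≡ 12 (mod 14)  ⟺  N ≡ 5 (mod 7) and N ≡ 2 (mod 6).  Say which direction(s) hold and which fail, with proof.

Not equivalent: only (⇐) holds.

[⇐] If N ≡ 5 (mod 7) and N ≡ 2 (mod 6), then by the Chinese remainder theorem N ≡ 26 (mod 42). Since 26 ≡ 12 (mod 14) and 14 ∣ 42, we get N ≡ 12 (mod 14).

[⇒] This fails: N = 40 gives 40 ≡ 12 (mod 14) but 40 ≡ 4 (mod 6), so the conjunction on the right does not hold.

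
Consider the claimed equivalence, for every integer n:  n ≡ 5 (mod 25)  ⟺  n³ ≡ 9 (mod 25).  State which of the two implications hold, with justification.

(⟹) This fails: take n = 5. Then 5 ≡ 5 (mod 25), but 5³ = 125 ≡ 0 (mod 25), not 9.

(⟸) This fails: take n = 19. Then 19³ = 6859 ≡ 9 (mod 25), yet 19 ≡ 19 (mod 25), not 5.

Neither implication holds.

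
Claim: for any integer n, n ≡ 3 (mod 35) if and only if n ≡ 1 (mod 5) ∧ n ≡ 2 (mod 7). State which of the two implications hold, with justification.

(⇒) fails and (⇐) fails.

(→) This fails: n = 3 gives 3 ≡ 3 (mod 35) but 3 ≡ 3 (mod 5), so the conjunction on the right does not hold.

(←) This fails: n = 16 satisfies both congruences on the right (16 ≡ 1 mod 5 and 16 ≡ 2 mod 7) yet 16 ≡ 16 (mod 35), not 3.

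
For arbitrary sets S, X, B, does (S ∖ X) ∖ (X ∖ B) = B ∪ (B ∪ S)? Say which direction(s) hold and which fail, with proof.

(⊆) holds; (⊇) fails.

(⟸) This inclusion fails. Take S = {1}, X = {1}, B = ∅; then 1 ∈ B ∪ (B ∪ S) but 1 ∉ (S ∖ X) ∖ (X ∖ B).

(⟹) Let x ∈ (S ∖ X) ∖ (X ∖ B). Then either x ∈ S and x ∉ X, B; or x ∈ S ∩ B and x ∉ X. In each case x ∈ B ∪ (B ∪ S), so (S ∖ X) ∖ (X ∖ B) ⊆ B ∪ (B ∪ S).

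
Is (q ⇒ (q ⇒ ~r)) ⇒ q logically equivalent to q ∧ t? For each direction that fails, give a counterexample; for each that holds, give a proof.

Not equivalent: only (⇐) holds.

(⇒) This fails. Under r = F, t = F, q = T, the left side is true but the right side is false.

(⇐) Assume the antecedent. If r is true, the antecedent forces (r = T, t = T, q = T), and (q ⇒ (q ⇒ ~r)) ⇒ q holds there. If r is false, the antecedent forces (r = F, t = T, q = T), and (q ⇒ (q ⇒ ~r)) ⇒ q holds there. Either way (q ⇒ (q ⇒ ~r)) ⇒ q holds.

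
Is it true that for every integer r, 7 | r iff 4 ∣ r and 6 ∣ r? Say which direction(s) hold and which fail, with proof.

Neither implication holds.

Forward direction. This fails: take r = 7. Certainly 7 ∣ 7, but 4 ∤ 7.

Converse. This fails: take r = 12. Both 4 ∣ 12 and 6 ∣ 12, yet 12 is not a multiple of 7 (since 12 = 1·7 + 5), so 7 ∤ 12.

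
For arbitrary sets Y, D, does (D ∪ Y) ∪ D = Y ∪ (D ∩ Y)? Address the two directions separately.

The sets are not equal: only the reverse inclusion holds.

Forward inclusion. This inclusion fails. Take Y = ∅, D = {1}; then 1 ∈ (D ∪ Y) ∪ D but 1 ∉ Y ∪ (D ∩ Y).

Reverse inclusion. Let x ∈ Y ∪ (D ∩ Y). Then either x ∈ Y and x ∉ D; or x ∈ Y ∩ D. In each case x ∈ (D ∪ Y) ∪ D, so Y ∪ (D ∩ Y) ⊆ (D ∪ Y) ∪ D.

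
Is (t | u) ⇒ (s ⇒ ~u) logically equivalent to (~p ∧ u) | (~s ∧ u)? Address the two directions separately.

(⇒) fails and (⇐) fails.

Forward direction. This fails. Under t = F, p = F, s = F, u = F, the left side is true but the right side is false.

Converse. This fails. Under t = F, p = F, s = T, u = T, the left side is false but the right side is true.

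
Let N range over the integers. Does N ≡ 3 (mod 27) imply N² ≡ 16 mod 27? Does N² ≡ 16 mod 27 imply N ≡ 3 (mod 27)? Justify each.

(⇒) fails and (⇐) fails.

(→) This fails: take N = 3. Then 3 ≡ 3 (mod 27), but 3² = 9 ≡ 9 (mod 27), not 16.

(←) This fails: take N = 4. Then 4² = 16 ≡ 16 (mod 27), yet 4 ≡ 4 (mod 27), not 3.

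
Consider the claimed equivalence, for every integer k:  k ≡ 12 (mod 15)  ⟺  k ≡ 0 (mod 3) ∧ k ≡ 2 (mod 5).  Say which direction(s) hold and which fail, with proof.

(→) Suppose k ≡ 12 (mod 15); write k = 15j + 12. Since 3 ∣ 15, reducing mod 3 gives k ≡ 12 ≡ 0 (mod 3); since 5 ∣ 15, reducing mod 5 gives k ≡ 12 ≡ 2 (mod 5).

(←) Conversely, if k ≡ 0 (mod 3) and k ≡ 2 (mod 5), then by the Chinese remainder theorem k ≡ 12 (mod 15). This is exactly k ≡ 12 (mod 15).

Equivalent; both directions hold.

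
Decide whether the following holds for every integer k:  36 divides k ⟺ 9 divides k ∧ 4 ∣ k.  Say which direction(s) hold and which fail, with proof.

(⟹) If 36 ∣ k, write k = 36q. Since 36 = 4·9, k = 9·(4q), so 9 ∣ k; and since 36 = 9·4, k = 4·(9q), so 4 ∣ k.

(⟸) Suppose 9 ∣ k and 4 ∣ k. Any common multiple of 9 and 4 is a multiple of their lcm; here gcd(9, 4) = 1, so lcm(9, 4) = 9·4 = 36, so 36 ∣ k.

Equivalent; both directions hold.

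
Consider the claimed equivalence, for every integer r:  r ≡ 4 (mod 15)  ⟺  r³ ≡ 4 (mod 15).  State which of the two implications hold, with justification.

(⇐) Suppose r³ ≡ 4 (mod 15). The only residue r in {0, …, 14} with r³ ≡ 4 (mod 15) is r = 4, so r ≡ 4 (mod 15).

(⇒) Suppose r ≡ 4 (mod 15). Write r = 15j + 4. Then (15j + 4)³ = 3375j³ + 2700j² + 720j + 64 = 15(225j³ + 180j² + 48j + 4) + 4, so r³ ≡ 4 (mod 15).

Both directions hold; the statement is true.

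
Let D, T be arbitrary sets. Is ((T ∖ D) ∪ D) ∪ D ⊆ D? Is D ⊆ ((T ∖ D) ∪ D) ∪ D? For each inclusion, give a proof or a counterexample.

The sets are not equal: only the reverse inclusion holds.

Forward inclusion. This inclusion fails. Take D = ∅, T = {1}; then 1 ∈ ((T ∖ D) ∪ D) ∪ D but 1 ∉ D.

Reverse inclusion. Let x ∈ D. Then either x ∈ D and x ∉ T; or x ∈ D ∩ T. In each case x ∈ ((T ∖ D) ∪ D) ∪ D, so D ⊆ ((T ∖ D) ∪ D) ∪ D.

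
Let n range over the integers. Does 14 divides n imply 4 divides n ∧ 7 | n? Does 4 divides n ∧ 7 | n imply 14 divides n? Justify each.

Only the converse holds.

Forward direction. This fails: take n = 14. Certainly 14 ∣ 14, but 4 ∤ 14.

Converse. Suppose 4 ∣ n and 7 ∣ n. Any common multiple of 4 and 7 is a multiple of their lcm; here gcd(4, 7) = 1, so lcm(4, 7) = 4·7 = 28, so 28 ∣ n. Since 14 ∣ 28, it follows that 14 ∣ n.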